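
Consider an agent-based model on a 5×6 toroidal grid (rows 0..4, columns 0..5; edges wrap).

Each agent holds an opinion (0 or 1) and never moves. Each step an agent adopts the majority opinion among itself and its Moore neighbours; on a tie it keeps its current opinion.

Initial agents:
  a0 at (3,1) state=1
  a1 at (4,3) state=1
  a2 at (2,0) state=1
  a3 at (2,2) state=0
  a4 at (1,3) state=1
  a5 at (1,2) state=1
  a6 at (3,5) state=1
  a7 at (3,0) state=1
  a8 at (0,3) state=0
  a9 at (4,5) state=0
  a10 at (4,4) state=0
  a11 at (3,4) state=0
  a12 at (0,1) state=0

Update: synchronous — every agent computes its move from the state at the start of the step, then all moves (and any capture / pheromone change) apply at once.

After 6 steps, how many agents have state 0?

t=1: a0@(3,1):1 a1@(4,3):0 a2@(2,0):1 a3@(2,2):1 a4@(1,3):1 a5@(1,2):0 a6@(3,5):1 a7@(3,0):1 a8@(0,3):1 a9@(4,5):0 a10@(4,4):0 a11@(3,4):0 a12@(0,1):0
t=2: a0@(3,1):1 a1@(4,3):0 a2@(2,0):1 a3@(2,2):1 a4@(1,3):1 a5@(1,2):1 a6@(3,5):1 a7@(3,0):1 a8@(0,3):0 a9@(4,5):0 a10@(4,4):0 a11@(3,4):0 a12@(0,1):0
t=3: (unchanged — steady state)

6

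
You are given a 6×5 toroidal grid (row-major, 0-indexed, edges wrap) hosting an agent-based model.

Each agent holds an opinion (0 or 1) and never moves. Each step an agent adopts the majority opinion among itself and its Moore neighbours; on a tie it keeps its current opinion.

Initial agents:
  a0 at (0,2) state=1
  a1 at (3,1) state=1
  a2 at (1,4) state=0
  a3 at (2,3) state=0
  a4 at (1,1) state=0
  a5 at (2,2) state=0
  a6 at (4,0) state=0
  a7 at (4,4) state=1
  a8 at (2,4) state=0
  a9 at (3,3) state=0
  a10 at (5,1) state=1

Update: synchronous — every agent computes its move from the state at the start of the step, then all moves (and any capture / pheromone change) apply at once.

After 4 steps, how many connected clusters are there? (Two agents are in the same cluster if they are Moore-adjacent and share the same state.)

2

t=1: a0@(0,2):1 a1@(3,1):0 a2@(1,4):0 a3@(2,3):0 a4@(1,1):0 a5@(2,2):0 a6@(4,0):1 a7@(4,4):0 a8@(2,4):0 a9@(3,3):0 a10@(5,1):1
t=2: (unchanged — steady state)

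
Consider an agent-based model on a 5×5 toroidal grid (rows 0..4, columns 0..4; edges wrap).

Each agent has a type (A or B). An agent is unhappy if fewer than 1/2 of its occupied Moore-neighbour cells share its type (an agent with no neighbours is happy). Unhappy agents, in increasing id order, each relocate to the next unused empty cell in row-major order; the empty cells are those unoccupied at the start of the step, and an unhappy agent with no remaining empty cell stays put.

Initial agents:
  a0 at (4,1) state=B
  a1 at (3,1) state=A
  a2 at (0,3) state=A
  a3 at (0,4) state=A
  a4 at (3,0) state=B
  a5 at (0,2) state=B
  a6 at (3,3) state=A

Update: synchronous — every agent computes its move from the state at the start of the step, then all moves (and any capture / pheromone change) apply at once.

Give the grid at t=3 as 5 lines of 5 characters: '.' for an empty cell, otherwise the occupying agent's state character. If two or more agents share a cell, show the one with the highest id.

t=1: a0@(4,1):B a1@(0,0):A a2@(0,3):A a3@(0,4):A a4@(3,0):B a5@(0,2):B a6@(3,3):A
t=2: (unchanged — steady state)

A.BAA
.....
.....
B..A.
.B...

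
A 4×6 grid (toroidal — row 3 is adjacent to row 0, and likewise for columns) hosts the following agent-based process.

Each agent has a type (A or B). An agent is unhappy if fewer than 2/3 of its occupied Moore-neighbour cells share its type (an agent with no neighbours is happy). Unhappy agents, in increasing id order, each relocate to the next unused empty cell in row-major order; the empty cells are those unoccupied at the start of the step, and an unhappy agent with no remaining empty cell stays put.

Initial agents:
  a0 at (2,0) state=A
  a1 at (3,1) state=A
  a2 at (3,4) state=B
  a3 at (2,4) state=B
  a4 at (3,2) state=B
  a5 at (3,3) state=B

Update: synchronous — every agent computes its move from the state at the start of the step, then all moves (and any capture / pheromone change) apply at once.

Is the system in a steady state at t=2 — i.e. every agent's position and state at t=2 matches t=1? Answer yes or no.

t=1: a0@(2,0):A a1@(0,0):A a2@(3,4):B a3@(2,4):B a4@(0,1):B a5@(3,3):B
t=2: a0@(2,0):A a1@(0,2):A a2@(3,4):B a3@(2,4):B a4@(0,3):B a5@(3,3):B

no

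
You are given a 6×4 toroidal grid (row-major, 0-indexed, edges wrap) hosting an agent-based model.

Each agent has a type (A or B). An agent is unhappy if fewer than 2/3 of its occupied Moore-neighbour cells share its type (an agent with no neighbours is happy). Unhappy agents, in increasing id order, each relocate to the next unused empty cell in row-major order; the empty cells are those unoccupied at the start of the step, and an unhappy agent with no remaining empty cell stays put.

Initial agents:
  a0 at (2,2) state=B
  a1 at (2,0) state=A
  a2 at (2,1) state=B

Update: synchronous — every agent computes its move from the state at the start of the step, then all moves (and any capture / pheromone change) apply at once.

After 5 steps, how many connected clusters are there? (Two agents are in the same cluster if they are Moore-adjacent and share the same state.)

t=1: a0@(2,2):B a1@(0,0):A a2@(0,1):B
t=2: a0@(2,2):B a1@(0,2):A a2@(0,3):B
t=3: a0@(2,2):B a1@(0,0):A a2@(0,1):B
t=4: a0@(2,2):B a1@(0,2):A a2@(0,3):B
t=5: a0@(2,2):B a1@(0,0):A a2@(0,1):B

3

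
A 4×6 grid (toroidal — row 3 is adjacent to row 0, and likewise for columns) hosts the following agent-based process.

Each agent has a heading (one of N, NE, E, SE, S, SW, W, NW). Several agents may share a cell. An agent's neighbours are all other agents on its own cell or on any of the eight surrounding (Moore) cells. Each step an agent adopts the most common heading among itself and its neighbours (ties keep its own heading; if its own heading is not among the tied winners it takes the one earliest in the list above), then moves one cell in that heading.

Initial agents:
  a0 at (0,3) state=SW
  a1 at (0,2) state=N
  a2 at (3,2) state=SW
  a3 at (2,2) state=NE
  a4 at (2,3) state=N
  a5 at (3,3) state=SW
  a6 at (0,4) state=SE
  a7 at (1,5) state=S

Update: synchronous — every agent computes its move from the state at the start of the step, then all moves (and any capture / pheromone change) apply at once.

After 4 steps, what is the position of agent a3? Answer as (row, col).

t=1: a0@(1,2):SW a1@(1,1):SW a2@(0,1):SW a3@(3,1):SW a4@(3,2):SW a5@(0,2):SW a6@(1,3):SW a7@(2,5):S
t=2: a0@(2,1):SW a1@(2,0):SW a2@(1,0):SW a3@(0,0):SW a4@(0,1):SW a5@(1,1):SW a6@(2,2):SW a7@(3,5):S
t=3: a0@(3,0):SW a1@(3,5):SW a2@(2,5):SW a3@(1,5):SW a4@(1,0):SW a5@(2,0):SW a6@(3,1):SW a7@(0,4):SW
t=4: a0@(0,5):SW a1@(0,4):SW a2@(3,4):SW a3@(2,4):SW a4@(2,5):SW a5@(3,5):SW a6@(0,0):SW a7@(1,3):SW

(2, 4)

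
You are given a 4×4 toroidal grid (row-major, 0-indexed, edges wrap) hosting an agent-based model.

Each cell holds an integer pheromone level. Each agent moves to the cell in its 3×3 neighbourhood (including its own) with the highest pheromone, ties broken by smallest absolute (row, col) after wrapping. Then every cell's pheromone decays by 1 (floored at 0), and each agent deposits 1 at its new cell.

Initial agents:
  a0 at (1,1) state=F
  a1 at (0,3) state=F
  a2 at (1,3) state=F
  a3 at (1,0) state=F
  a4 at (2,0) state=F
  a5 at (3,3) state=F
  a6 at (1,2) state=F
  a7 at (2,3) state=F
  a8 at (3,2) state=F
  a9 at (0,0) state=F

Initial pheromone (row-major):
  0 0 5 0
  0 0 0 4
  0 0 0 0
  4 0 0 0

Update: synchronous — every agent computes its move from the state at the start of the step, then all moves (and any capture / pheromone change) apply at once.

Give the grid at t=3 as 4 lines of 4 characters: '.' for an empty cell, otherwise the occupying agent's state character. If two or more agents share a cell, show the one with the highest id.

t=1: a0@(0,2) a1@(0,2) a2@(0,2) a3@(1,3) a4@(1,3) a5@(0,2) a6@(0,2) a7@(1,3) a8@(0,2) a9@(1,3) | pheromone: 0 0 10 0 / 0 0 0 7 / 0 0 0 0 / 3 0 0 0
t=2: a0@(0,2) a1@(0,2) a2@(0,2) a3@(0,2) a4@(0,2) a5@(0,2) a6@(0,2) a7@(0,2) a8@(0,2) a9@(0,2) | pheromone: 0 0 19 0 / 0 0 0 6 / 0 0 0 0 / 2 0 0 0
t=3: a0@(0,2) a1@(0,2) a2@(0,2) a3@(0,2) a4@(0,2) a5@(0,2) a6@(0,2) a7@(0,2) a8@(0,2) a9@(0,2) | pheromone: 0 0 28 0 / 0 0 0 5 / 0 0 0 0 / 1 0 0 0

..F.
....
....
....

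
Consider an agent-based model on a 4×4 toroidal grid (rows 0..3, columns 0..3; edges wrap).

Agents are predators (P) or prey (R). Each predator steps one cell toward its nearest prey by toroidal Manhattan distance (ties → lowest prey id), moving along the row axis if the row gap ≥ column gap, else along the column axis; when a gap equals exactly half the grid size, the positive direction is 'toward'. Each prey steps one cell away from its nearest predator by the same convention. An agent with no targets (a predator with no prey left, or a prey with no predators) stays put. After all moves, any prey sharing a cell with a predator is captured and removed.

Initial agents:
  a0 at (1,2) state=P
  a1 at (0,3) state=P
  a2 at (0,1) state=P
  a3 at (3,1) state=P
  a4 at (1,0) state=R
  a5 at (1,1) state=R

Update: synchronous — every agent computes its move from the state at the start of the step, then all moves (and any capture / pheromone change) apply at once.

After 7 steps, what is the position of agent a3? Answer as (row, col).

t=1: a0@(1,1):P a1@(1,3):P a2@(1,1):P a3@(0,1):P a5@(1,0):R
t=2: a0@(1,0):P a1@(1,0):P a2@(1,0):P a3@(1,1):P a5@(1,3):R
t=3: a0@(1,3):P a1@(1,3):P a2@(1,3):P a3@(1,2):P
t=4: (unchanged — steady state)

(1, 2)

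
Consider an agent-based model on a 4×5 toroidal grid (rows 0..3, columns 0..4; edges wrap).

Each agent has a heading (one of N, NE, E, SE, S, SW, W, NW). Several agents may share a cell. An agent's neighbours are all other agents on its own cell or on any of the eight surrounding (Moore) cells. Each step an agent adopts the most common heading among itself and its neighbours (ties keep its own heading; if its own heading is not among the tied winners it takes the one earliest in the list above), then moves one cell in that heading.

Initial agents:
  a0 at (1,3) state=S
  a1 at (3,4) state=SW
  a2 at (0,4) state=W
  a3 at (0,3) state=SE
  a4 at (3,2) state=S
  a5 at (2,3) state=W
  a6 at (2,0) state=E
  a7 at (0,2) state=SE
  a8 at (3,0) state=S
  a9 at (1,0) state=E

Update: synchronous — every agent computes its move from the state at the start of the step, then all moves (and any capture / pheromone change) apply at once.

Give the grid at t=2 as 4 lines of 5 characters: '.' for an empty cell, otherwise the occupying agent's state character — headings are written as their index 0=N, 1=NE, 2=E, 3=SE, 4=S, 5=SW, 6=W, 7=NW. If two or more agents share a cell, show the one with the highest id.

t=1: a0@(2,4):SE a1@(3,3):W a2@(1,4):S a3@(1,4):SE a4@(0,3):SE a5@(3,3):S a6@(2,1):E a7@(1,3):SE a8@(0,0):S a9@(1,1):E
t=2: a0@(3,0):SE a1@(0,4):SE a2@(2,0):SE a3@(2,0):SE a4@(1,4):SE a5@(0,4):SE a6@(2,2):E a7@(2,4):SE a8@(1,0):S a9@(1,2):E

....3
4.2.3
3.2.3
3....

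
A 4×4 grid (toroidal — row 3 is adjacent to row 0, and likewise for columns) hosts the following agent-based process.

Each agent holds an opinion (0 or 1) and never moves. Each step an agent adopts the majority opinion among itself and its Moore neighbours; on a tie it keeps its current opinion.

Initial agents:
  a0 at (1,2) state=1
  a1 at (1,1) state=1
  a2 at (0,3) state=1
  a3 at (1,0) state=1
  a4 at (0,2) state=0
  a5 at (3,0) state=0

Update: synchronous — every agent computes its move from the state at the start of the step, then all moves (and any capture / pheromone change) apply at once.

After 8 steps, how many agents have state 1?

5

t=1: a0@(1,2):1 a1@(1,1):1 a2@(0,3):1 a3@(1,0):1 a4@(0,2):1 a5@(3,0):0
t=2: (unchanged — steady state)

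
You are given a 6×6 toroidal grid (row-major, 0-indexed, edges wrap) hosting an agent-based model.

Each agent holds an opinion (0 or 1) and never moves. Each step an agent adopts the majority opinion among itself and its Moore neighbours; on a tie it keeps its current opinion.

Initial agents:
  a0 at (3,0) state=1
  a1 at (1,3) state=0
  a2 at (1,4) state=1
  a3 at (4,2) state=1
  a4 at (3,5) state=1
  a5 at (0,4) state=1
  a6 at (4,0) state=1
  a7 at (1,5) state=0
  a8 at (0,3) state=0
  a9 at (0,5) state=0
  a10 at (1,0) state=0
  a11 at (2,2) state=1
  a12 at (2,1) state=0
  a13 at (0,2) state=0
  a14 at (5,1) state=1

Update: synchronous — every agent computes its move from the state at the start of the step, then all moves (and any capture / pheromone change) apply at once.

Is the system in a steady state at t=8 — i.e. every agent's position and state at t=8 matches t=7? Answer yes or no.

t=1: a0@(3,0):1 a1@(1,3):0 a2@(1,4):0 a3@(4,2):1 a4@(3,5):1 a5@(0,4):0 a6@(4,0):1 a7@(1,5):0 a8@(0,3):0 a9@(0,5):0 a10@(1,0):0 a11@(2,2):0 a12@(2,1):0 a13@(0,2):0 a14@(5,1):1
t=2: (unchanged — steady state)

yes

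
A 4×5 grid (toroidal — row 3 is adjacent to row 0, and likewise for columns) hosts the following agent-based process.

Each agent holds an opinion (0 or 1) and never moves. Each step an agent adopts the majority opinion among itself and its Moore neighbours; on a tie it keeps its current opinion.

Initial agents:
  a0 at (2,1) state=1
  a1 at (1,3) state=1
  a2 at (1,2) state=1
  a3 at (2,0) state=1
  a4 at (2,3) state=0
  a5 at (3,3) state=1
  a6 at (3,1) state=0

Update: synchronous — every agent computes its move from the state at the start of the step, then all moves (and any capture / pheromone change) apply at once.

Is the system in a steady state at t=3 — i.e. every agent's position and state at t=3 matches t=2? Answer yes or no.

yes

t=1: a0@(2,1):1 a1@(1,3):1 a2@(1,2):1 a3@(2,0):1 a4@(2,3):1 a5@(3,3):1 a6@(3,1):1
t=2: (unchanged — steady state)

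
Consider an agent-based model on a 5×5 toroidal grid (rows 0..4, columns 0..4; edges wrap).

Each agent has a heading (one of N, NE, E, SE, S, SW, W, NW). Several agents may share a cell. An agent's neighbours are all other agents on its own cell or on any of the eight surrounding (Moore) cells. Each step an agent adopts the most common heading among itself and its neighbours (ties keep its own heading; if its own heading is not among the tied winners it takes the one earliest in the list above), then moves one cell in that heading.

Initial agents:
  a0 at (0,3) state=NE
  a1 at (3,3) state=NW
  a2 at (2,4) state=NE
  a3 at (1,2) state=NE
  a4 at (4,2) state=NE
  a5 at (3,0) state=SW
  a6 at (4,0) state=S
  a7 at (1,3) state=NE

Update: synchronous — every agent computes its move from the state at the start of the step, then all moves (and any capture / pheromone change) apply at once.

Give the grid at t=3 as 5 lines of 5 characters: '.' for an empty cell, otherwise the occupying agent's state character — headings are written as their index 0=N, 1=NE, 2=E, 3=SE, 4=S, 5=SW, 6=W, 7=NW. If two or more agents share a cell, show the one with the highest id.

.1...
1....
.1...
111..
..1..

t=1: a0@(4,4):NE a1@(2,4):NE a2@(1,0):NE a3@(0,3):NE a4@(3,3):NE a5@(4,4):SW a6@(0,0):S a7@(0,4):NE
t=2: a0@(3,0):NE a1@(1,0):NE a2@(0,1):NE a3@(4,4):NE a4@(2,4):NE a5@(3,0):NE a6@(4,1):NE a7@(4,0):NE
t=3: a0@(2,1):NE a1@(0,1):NE a2@(4,2):NE a3@(3,0):NE a4@(1,0):NE a5@(2,1):NE a6@(3,2):NE a7@(3,1):NE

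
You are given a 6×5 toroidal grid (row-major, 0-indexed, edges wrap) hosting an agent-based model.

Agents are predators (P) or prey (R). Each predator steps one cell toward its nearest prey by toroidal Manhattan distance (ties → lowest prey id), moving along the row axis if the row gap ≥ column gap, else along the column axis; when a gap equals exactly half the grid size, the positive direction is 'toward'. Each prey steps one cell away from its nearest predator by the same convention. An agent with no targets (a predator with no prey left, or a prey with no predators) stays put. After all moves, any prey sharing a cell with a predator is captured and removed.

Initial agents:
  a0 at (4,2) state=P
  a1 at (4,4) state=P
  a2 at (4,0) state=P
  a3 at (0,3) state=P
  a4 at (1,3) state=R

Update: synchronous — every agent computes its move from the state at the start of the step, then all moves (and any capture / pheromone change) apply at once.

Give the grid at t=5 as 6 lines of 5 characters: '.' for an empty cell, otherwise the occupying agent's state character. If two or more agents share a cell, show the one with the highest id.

...R.
.....
.....
P.P.P
.....
...P.

t=1: a0@(5,2):P a1@(5,4):P a2@(5,0):P a3@(1,3):P a4@(2,3):R
t=2: a0@(0,2):P a1@(0,4):P a2@(0,0):P a3@(2,3):P a4@(3,3):R
t=3: a0@(1,2):P a1@(1,4):P a2@(1,0):P a3@(3,3):P a4@(4,3):R
t=4: a0@(2,2):P a1@(2,4):P a2@(2,0):P a3@(4,3):P a4@(5,3):R
t=5: a0@(3,2):P a1@(3,4):P a2@(3,0):P a3@(5,3):P a4@(0,3):R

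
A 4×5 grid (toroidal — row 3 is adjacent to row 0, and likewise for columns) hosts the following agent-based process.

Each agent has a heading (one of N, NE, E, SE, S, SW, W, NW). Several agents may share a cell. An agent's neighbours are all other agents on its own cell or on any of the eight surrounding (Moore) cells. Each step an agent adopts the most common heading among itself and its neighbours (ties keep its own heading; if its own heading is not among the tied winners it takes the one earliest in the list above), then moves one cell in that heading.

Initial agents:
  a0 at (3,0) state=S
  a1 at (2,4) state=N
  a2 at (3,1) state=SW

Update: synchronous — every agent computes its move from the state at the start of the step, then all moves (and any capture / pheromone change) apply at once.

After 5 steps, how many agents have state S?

1

t=1: a0@(0,0):S a1@(1,4):N a2@(0,0):SW
t=2: a0@(1,0):S a1@(0,4):N a2@(1,4):SW
t=3: a0@(2,0):S a1@(3,4):N a2@(2,3):SW
t=4: a0@(3,0):S a1@(2,4):N a2@(3,2):SW
t=5: a0@(0,0):S a1@(1,4):N a2@(0,1):SW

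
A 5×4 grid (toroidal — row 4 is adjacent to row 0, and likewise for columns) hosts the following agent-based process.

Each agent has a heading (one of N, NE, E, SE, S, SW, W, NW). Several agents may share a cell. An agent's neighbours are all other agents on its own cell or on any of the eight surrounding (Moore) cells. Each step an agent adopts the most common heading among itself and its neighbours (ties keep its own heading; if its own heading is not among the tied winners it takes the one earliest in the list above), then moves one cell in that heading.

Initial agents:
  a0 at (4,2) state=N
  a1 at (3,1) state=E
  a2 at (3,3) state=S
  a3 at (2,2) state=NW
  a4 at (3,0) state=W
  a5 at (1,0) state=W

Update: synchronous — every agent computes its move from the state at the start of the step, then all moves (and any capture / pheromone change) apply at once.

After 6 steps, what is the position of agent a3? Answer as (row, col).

t=1: a0@(3,2):N a1@(3,2):E a2@(4,3):S a3@(1,1):NW a4@(3,3):W a5@(1,3):W
t=2: a0@(2,2):N a1@(3,3):E a2@(0,3):S a3@(0,0):NW a4@(3,2):W a5@(1,2):W
t=3: a0@(2,1):W a1@(3,0):E a2@(1,3):S a3@(4,3):NW a4@(3,1):W a5@(1,1):W
t=4: a0@(2,0):W a1@(3,3):W a2@(2,3):S a3@(3,2):NW a4@(3,0):W a5@(1,0):W
t=5: a0@(2,3):W a1@(3,2):W a2@(2,2):W a3@(2,1):NW a4@(3,3):W a5@(1,3):W
t=6: a0@(2,2):W a1@(3,1):W a2@(2,1):W a3@(2,0):W a4@(3,2):W a5@(1,2):W

(2, 0)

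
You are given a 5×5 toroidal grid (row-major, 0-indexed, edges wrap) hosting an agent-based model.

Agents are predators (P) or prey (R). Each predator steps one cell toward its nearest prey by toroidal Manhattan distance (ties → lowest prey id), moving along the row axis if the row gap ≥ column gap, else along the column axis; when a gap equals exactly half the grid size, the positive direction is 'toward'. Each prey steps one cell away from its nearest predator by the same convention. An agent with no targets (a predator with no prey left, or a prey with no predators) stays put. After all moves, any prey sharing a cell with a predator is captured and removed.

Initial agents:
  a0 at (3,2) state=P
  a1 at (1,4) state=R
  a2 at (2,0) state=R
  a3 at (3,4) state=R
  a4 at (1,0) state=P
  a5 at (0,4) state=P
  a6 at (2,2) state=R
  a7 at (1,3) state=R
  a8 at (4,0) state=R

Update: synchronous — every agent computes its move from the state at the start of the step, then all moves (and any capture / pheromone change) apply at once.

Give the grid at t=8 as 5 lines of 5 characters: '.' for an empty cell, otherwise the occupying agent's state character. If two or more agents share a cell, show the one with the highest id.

t=1: a0@(2,2):P a1@(1,3):R a2@(3,0):R a3@(3,0):R a4@(1,4):P a5@(1,4):P a6@(1,2):R a7@(1,2):R a8@(3,0):R
t=2: a0@(1,2):P a2@(3,4):R a3@(3,4):R a4@(1,3):P a5@(1,3):P a6@(0,2):R a7@(0,2):R a8@(3,4):R
t=3: a0@(0,2):P a2@(4,4):R a3@(4,4):R a4@(0,3):P a5@(0,3):P a6@(4,2):R a7@(4,2):R a8@(4,4):R
t=4: a0@(4,2):P a2@(3,4):R a3@(3,4):R a4@(4,3):P a5@(4,3):P a6@(3,2):R a7@(3,2):R a8@(3,4):R
t=5: a0@(3,2):P a2@(2,4):R a3@(2,4):R a4@(3,3):P a5@(3,3):P a6@(2,2):R a7@(2,2):R a8@(2,4):R
t=6: a0@(2,2):P a2@(1,4):R a3@(1,4):R a4@(2,3):P a5@(2,3):P a6@(1,2):R a7@(1,2):R a8@(1,4):R
t=7: a0@(1,2):P a2@(0,4):R a3@(0,4):R a4@(1,3):P a5@(1,3):P a6@(0,2):R a7@(0,2):R a8@(0,4):R
t=8: a0@(0,2):P a2@(4,4):R a3@(4,4):R a4@(0,3):P a5@(0,3):P a6@(4,2):R a7@(4,2):R a8@(4,4):R

..PP.
.....
.....
.....
..R.R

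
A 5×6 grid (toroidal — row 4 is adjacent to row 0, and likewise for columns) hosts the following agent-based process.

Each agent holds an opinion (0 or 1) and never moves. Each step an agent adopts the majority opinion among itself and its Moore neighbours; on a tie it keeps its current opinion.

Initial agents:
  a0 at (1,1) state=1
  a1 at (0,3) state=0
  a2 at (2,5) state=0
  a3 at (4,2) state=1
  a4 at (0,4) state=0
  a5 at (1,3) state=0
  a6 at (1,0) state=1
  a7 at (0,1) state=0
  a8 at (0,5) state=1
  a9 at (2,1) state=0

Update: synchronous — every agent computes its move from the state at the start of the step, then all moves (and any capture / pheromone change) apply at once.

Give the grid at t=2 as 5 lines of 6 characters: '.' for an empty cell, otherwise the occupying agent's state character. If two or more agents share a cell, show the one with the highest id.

.1.001
11.0..
.1...0
......
..0...

t=1: a0@(1,1):1 a1@(0,3):0 a2@(2,5):0 a3@(4,2):0 a4@(0,4):0 a5@(1,3):0 a6@(1,0):1 a7@(0,1):1 a8@(0,5):1 a9@(2,1):1
t=2: (unchanged — steady state)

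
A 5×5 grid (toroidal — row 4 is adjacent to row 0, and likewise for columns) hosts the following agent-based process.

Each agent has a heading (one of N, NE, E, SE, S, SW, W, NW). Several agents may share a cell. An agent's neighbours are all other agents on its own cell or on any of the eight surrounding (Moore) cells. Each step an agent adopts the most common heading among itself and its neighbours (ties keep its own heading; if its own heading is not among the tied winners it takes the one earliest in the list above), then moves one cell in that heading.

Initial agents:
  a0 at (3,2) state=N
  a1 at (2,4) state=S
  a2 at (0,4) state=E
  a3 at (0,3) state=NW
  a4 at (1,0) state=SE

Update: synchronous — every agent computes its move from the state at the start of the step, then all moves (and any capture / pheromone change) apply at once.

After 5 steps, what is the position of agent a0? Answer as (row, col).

t=1: a0@(2,2):N a1@(3,4):S a2@(0,0):E a3@(4,2):NW a4@(2,1):SE
t=2: a0@(1,2):N a1@(4,4):S a2@(0,1):E a3@(3,1):NW a4@(3,2):SE
t=3: a0@(0,2):N a1@(0,4):S a2@(0,2):E a3@(2,0):NW a4@(4,3):SE
t=4: a0@(4,2):N a1@(1,4):S a2@(0,3):E a3@(1,4):NW a4@(0,4):SE
t=5: a0@(3,2):N a1@(2,4):S a2@(0,4):E a3@(0,3):NW a4@(1,0):SE

(3, 2)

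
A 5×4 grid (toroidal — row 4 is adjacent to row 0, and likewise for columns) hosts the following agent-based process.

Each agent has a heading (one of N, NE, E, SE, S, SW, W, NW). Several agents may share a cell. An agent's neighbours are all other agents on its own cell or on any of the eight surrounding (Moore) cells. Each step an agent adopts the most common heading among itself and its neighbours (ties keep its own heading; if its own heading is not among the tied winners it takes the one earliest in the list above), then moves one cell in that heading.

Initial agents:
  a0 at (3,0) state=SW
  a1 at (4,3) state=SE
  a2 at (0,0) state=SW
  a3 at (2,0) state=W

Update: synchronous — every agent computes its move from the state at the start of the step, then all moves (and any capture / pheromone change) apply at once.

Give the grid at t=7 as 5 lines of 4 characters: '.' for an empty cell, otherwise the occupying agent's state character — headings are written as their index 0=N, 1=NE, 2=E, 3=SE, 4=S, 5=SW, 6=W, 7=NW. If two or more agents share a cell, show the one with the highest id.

.5..
5...
.5..
....
....

t=1: a0@(4,3):SW a1@(0,2):SW a2@(1,3):SW a3@(2,3):W
t=2: a0@(0,2):SW a1@(1,1):SW a2@(2,2):SW a3@(2,2):W
t=3: a0@(1,1):SW a1@(2,0):SW a2@(3,1):SW a3@(3,1):SW
t=4: a0@(2,0):SW a1@(3,3):SW a2@(4,0):SW a3@(4,0):SW
t=5: a0@(3,3):SW a1@(4,2):SW a2@(0,3):SW a3@(0,3):SW
t=6: a0@(4,2):SW a1@(0,1):SW a2@(1,2):SW a3@(1,2):SW
t=7: a0@(0,1):SW a1@(1,0):SW a2@(2,1):SW a3@(2,1):SW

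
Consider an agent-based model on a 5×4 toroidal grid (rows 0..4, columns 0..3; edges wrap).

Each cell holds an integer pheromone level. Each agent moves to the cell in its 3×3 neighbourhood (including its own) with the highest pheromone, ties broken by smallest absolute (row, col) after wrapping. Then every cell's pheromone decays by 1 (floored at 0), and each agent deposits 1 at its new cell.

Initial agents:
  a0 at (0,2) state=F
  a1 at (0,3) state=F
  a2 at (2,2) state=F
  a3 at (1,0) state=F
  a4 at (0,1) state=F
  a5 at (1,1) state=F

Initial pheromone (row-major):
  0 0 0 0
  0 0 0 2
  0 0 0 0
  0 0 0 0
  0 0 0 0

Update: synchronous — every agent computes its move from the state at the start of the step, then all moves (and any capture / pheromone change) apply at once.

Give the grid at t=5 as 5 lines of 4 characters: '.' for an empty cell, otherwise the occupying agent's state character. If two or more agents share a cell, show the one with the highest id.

t=1: a0@(1,3) a1@(1,3) a2@(1,3) a3@(1,3) a4@(0,0) a5@(0,0) | pheromone: 2 0 0 0 / 0 0 0 5 / 0 0 0 0 / 0 0 0 0 / 0 0 0 0
t=2: a0@(1,3) a1@(1,3) a2@(1,3) a3@(1,3) a4@(1,3) a5@(1,3) | pheromone: 1 0 0 0 / 0 0 0 10 / 0 0 0 0 / 0 0 0 0 / 0 0 0 0
t=3: a0@(1,3) a1@(1,3) a2@(1,3) a3@(1,3) a4@(1,3) a5@(1,3) | pheromone: 0 0 0 0 / 0 0 0 15 / 0 0 0 0 / 0 0 0 0 / 0 0 0 0
t=4: a0@(1,3) a1@(1,3) a2@(1,3) a3@(1,3) a4@(1,3) a5@(1,3) | pheromone: 0 0 0 0 / 0 0 0 20 / 0 0 0 0 / 0 0 0 0 / 0 0 0 0
t=5: a0@(1,3) a1@(1,3) a2@(1,3) a3@(1,3) a4@(1,3) a5@(1,3) | pheromone: 0 0 0 0 / 0 0 0 25 / 0 0 0 0 / 0 0 0 0 / 0 0 0 0

....
...F
....
....
....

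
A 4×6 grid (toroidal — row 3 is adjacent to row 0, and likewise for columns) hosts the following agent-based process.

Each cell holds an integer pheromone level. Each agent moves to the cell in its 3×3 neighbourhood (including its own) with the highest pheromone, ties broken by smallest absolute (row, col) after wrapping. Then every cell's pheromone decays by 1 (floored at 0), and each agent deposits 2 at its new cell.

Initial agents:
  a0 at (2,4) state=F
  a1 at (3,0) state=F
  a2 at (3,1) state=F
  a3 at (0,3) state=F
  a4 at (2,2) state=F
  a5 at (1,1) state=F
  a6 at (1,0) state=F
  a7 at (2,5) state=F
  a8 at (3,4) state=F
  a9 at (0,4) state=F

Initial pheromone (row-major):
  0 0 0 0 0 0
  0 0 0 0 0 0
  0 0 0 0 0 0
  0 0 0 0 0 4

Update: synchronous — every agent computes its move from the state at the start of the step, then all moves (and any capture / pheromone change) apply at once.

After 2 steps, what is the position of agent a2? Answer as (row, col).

(3, 5)

t=1: a0@(3,5) a1@(3,5) a2@(0,0) a3@(0,2) a4@(1,1) a5@(0,0) a6@(0,0) a7@(3,5) a8@(3,5) a9@(3,5) | pheromone: 6 0 2 0 0 0 / 0 2 0 0 0 0 / 0 0 0 0 0 0 / 0 0 0 0 0 13
t=2: a0@(3,5) a1@(3,5) a2@(3,5) a3@(0,2) a4@(0,0) a5@(3,5) a6@(3,5) a7@(3,5) a8@(3,5) a9@(3,5) | pheromone: 7 0 3 0 0 0 / 0 1 0 0 0 0 / 0 0 0 0 0 0 / 0 0 0 0 0 28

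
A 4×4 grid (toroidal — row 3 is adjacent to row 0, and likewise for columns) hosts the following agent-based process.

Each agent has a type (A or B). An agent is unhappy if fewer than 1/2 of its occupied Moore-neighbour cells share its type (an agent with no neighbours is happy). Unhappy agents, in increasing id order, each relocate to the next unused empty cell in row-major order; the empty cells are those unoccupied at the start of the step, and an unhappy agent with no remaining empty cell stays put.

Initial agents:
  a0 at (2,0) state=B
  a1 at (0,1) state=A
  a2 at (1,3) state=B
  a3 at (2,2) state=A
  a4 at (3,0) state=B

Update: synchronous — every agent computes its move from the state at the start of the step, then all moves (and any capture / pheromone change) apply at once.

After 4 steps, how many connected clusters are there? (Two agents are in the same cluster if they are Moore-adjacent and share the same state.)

t=1: a0@(2,0):B a1@(0,0):A a2@(1,3):B a3@(0,2):A a4@(3,0):B
t=2: a0@(2,0):B a1@(0,1):A a2@(0,3):B a3@(1,0):A a4@(3,0):B
t=3: a0@(2,0):B a1@(0,1):A a2@(0,3):B a3@(0,0):A a4@(3,0):B
t=4: a0@(2,0):B a1@(0,1):A a2@(0,3):B a3@(0,2):A a4@(3,0):B

2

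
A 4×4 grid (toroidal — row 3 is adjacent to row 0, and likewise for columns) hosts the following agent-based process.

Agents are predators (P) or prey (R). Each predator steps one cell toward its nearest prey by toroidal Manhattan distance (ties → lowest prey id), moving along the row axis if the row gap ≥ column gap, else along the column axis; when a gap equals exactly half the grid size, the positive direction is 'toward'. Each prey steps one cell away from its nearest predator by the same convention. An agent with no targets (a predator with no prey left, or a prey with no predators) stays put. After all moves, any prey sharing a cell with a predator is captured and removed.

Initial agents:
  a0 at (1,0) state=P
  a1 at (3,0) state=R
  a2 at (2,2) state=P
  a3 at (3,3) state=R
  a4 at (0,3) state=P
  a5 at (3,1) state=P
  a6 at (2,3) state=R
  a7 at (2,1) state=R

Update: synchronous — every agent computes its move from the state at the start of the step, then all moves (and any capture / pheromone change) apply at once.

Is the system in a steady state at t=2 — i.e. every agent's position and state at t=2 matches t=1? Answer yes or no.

yes

t=1: a0@(2,0):P a2@(2,3):P a4@(3,3):P a5@(3,0):P
t=2: (unchanged — steady state)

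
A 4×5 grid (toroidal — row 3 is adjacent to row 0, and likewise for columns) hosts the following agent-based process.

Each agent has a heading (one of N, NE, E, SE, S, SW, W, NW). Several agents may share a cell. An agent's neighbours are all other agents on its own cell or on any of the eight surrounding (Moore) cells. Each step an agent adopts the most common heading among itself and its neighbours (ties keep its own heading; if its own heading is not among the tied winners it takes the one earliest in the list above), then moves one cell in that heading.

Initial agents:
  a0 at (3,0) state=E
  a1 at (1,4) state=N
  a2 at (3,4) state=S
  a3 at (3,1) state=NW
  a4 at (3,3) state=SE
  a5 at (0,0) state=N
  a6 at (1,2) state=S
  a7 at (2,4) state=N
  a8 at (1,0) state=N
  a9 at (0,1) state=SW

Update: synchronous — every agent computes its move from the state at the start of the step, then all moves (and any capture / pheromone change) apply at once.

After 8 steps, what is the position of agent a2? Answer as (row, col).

(3, 4)

t=1: a0@(2,0):N a1@(0,4):N a2@(2,4):N a3@(2,0):NW a4@(0,4):SE a5@(3,0):N a6@(2,2):S a7@(1,4):N a8@(0,0):N a9@(3,1):N
t=2: a0@(1,0):N a1@(3,4):N a2@(1,4):N a3@(1,0):N a4@(3,4):N a5@(2,0):N a6@(3,2):S a7@(0,4):N a8@(3,0):N a9@(2,1):N
t=3: a0@(0,0):N a1@(2,4):N a2@(0,4):N a3@(0,0):N a4@(2,4):N a5@(1,0):N a6@(0,2):S a7@(3,4):N a8@(2,0):N a9@(1,1):N
t=4: a0@(3,0):N a1@(1,4):N a2@(3,4):N a3@(3,0):N a4@(1,4):N a5@(0,0):N a6@(1,2):S a7@(2,4):N a8@(1,0):N a9@(0,1):N
t=5: a0@(2,0):N a1@(0,4):N a2@(2,4):N a3@(2,0):N a4@(0,4):N a5@(3,0):N a6@(2,2):S a7@(1,4):N a8@(0,0):N a9@(3,1):N
t=6: a0@(1,0):N a1@(3,4):N a2@(1,4):N a3@(1,0):N a4@(3,4):N a5@(2,0):N a6@(3,2):S a7@(0,4):N a8@(3,0):N a9@(2,1):N
t=7: a0@(0,0):N a1@(2,4):N a2@(0,4):N a3@(0,0):N a4@(2,4):N a5@(1,0):N a6@(0,2):S a7@(3,4):N a8@(2,0):N a9@(1,1):N
t=8: a0@(3,0):N a1@(1,4):N a2@(3,4):N a3@(3,0):N a4@(1,4):N a5@(0,0):N a6@(1,2):S a7@(2,4):N a8@(1,0):N a9@(0,1):N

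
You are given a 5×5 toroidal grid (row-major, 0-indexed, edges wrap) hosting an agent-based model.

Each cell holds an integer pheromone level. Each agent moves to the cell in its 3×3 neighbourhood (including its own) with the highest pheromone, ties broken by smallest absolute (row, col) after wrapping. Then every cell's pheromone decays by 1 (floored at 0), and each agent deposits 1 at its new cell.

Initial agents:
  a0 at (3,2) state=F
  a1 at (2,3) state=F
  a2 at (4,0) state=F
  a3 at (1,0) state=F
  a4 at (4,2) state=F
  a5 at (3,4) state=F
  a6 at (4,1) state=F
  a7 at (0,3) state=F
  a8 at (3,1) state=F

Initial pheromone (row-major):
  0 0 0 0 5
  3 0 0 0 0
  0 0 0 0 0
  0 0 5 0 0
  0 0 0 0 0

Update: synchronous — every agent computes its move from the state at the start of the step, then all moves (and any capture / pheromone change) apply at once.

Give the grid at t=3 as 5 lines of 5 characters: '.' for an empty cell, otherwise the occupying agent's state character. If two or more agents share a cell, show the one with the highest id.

t=1: a0@(3,2) a1@(3,2) a2@(0,4) a3@(0,4) a4@(3,2) a5@(2,0) a6@(3,2) a7@(0,4) a8@(3,2) | pheromone: 0 0 0 0 7 / 2 0 0 0 0 / 1 0 0 0 0 / 0 0 9 0 0 / 0 0 0 0 0
t=2: a0@(3,2) a1@(3,2) a2@(0,4) a3@(0,4) a4@(3,2) a5@(1,0) a6@(3,2) a7@(0,4) a8@(3,2) | pheromone: 0 0 0 0 9 / 2 0 0 0 0 / 0 0 0 0 0 / 0 0 13 0 0 / 0 0 0 0 0
t=3: a0@(3,2) a1@(3,2) a2@(0,4) a3@(0,4) a4@(3,2) a5@(0,4) a6@(3,2) a7@(0,4) a8@(3,2) | pheromone: 0 0 0 0 12 / 1 0 0 0 0 / 0 0 0 0 0 / 0 0 17 0 0 / 0 0 0 0 0

....F
.....
.....
..F..
.....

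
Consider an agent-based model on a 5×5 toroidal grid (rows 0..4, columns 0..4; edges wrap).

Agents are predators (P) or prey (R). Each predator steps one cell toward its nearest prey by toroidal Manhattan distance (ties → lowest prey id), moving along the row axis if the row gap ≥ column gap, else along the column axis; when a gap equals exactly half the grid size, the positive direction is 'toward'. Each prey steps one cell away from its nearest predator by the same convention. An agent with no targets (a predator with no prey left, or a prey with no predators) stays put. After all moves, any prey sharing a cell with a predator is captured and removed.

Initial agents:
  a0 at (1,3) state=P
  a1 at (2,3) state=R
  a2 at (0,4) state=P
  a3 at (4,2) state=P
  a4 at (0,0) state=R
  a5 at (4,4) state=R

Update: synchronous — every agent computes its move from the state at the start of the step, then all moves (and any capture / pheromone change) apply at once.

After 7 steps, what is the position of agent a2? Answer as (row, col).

(3, 3)

t=1: a0@(2,3):P a1@(3,3):R a2@(0,0):P a3@(4,3):P a4@(0,1):R a5@(3,4):R
t=2: a0@(3,3):P a1@(4,3):R a2@(0,1):P a3@(3,3):P a4@(0,2):R a5@(4,4):R
t=3: a0@(4,3):P a1@(0,3):R a2@(0,2):P a3@(4,3):P a4@(0,3):R a5@(0,4):R
t=4: a0@(0,3):P a1@(1,3):R a2@(0,3):P a3@(0,3):P a4@(1,3):R a5@(1,4):R
t=5: a0@(1,3):P a1@(2,3):R a2@(1,3):P a3@(1,3):P a4@(2,3):R a5@(2,4):R
t=6: a0@(2,3):P a1@(3,3):R a2@(2,3):P a3@(2,3):P a4@(3,3):R a5@(3,4):R
t=7: a0@(3,3):P a1@(4,3):R a2@(3,3):P a3@(3,3):P a4@(4,3):R a5@(4,4):R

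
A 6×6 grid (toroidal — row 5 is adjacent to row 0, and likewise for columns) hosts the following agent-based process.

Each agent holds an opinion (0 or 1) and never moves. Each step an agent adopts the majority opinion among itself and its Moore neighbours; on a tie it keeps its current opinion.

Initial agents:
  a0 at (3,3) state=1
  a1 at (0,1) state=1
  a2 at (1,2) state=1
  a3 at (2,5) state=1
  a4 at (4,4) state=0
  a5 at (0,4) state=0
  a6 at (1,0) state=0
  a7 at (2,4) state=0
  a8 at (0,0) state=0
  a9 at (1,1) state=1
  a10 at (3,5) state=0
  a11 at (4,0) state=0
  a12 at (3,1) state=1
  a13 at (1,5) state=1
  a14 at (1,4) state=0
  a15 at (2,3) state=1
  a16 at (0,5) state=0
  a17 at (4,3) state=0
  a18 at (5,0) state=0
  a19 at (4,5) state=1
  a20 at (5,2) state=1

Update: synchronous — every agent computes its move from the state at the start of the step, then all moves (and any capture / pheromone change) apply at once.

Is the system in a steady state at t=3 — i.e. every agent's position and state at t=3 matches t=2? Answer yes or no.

no

t=1: a0@(3,3):0 a1@(0,1):1 a2@(1,2):1 a3@(2,5):0 a4@(4,4):0 a5@(0,4):0 a6@(1,0):1 a7@(2,4):1 a8@(0,0):0 a9@(1,1):1 a10@(3,5):0 a11@(4,0):0 a12@(3,1):1 a13@(1,5):0 a14@(1,4):0 a15@(2,3):1 a16@(0,5):0 a17@(4,3):0 a18@(5,0):0 a19@(4,5):0 a20@(5,2):1
t=2: a0@(3,3):0 a1@(0,1):1 a2@(1,2):1 a3@(2,5):0 a4@(4,4):0 a5@(0,4):0 a6@(1,0):0 a7@(2,4):0 a8@(0,0):0 a9@(1,1):1 a10@(3,5):0 a11@(4,0):0 a12@(3,1):1 a13@(1,5):0 a14@(1,4):0 a15@(2,3):1 a16@(0,5):0 a17@(4,3):0 a18@(5,0):0 a19@(4,5):0 a20@(5,2):1
t=3: a0@(3,3):0 a1@(0,1):1 a2@(1,2):1 a3@(2,5):0 a4@(4,4):0 a5@(0,4):0 a6@(1,0):0 a7@(2,4):0 a8@(0,0):0 a9@(1,1):1 a10@(3,5):0 a11@(4,0):0 a12@(3,1):1 a13@(1,5):0 a14@(1,4):0 a15@(2,3):0 a16@(0,5):0 a17@(4,3):0 a18@(5,0):0 a19@(4,5):0 a20@(5,2):1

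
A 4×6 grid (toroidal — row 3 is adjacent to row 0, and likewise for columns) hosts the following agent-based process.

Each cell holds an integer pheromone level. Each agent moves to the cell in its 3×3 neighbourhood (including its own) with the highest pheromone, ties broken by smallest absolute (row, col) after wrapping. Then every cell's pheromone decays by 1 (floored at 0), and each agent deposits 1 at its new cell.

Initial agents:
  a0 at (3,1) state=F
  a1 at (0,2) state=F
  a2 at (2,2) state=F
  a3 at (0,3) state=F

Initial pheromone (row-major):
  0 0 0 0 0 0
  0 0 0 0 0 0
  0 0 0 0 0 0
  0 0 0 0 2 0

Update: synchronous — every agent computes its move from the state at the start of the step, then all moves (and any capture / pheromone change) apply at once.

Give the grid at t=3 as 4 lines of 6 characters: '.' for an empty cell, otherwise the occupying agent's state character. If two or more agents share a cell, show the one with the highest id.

t=1: a0@(0,0) a1@(0,1) a2@(1,1) a3@(3,4) | pheromone: 1 1 0 0 0 0 / 0 1 0 0 0 0 / 0 0 0 0 0 0 / 0 0 0 0 2 0
t=2: a0@(0,0) a1@(0,0) a2@(0,0) a3@(3,4) | pheromone: 3 0 0 0 0 0 / 0 0 0 0 0 0 / 0 0 0 0 0 0 / 0 0 0 0 2 0
t=3: a0@(0,0) a1@(0,0) a2@(0,0) a3@(3,4) | pheromone: 5 0 0 0 0 0 / 0 0 0 0 0 0 / 0 0 0 0 0 0 / 0 0 0 0 2 0

F.....
......
......
....F.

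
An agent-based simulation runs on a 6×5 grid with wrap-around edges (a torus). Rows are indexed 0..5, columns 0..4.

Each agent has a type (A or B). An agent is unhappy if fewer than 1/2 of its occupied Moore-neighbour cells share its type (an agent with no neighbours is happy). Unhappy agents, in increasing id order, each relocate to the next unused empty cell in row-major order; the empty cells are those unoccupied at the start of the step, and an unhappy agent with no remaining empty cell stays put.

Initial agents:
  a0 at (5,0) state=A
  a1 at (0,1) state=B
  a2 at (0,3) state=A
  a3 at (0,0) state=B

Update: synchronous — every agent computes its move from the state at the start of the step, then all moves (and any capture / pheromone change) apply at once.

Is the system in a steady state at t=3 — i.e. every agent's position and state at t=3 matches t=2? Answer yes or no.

t=1: a0@(0,2):A a1@(0,1):B a2@(0,3):A a3@(0,0):B
t=2: (unchanged — steady state)

yes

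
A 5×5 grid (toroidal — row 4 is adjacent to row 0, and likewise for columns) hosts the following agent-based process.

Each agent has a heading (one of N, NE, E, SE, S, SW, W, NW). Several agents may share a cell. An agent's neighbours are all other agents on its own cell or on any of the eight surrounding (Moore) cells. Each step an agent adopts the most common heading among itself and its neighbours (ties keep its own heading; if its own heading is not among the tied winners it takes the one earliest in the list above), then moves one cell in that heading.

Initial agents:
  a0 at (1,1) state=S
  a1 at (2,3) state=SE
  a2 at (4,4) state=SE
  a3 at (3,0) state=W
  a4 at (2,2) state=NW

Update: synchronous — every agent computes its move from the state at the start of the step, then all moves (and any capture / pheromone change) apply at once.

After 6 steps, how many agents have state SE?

3

t=1: a0@(2,1):S a1@(3,4):SE a2@(0,0):SE a3@(3,4):W a4@(1,1):NW
t=2: a0@(3,1):S a1@(4,0):SE a2@(1,1):SE a3@(3,3):W a4@(0,0):NW
t=3: a0@(4,1):S a1@(0,1):SE a2@(2,2):SE a3@(3,2):W a4@(1,1):SE
t=4: a0@(0,1):S a1@(1,2):SE a2@(3,3):SE a3@(3,1):W a4@(2,2):SE
t=5: a0@(1,1):S a1@(2,3):SE a2@(4,4):SE a3@(3,0):W a4@(3,3):SE
t=6: a0@(2,1):S a1@(3,4):SE a2@(0,0):SE a3@(3,4):W a4@(4,4):SE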